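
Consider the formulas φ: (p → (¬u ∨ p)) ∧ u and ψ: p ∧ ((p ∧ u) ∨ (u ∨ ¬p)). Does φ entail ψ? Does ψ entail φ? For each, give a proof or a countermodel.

[⇒] This fails. Under u = T, p = F, the left side is true but the right side is false.

[⇐] Assume the antecedent. If u is true, (p → (¬u ∨ p)) ∧ u reduces to true regardless of the other variables. If u is false, the antecedent cannot hold. Either way (p → (¬u ∨ p)) ∧ u holds.

The forward direction fails; the converse holds.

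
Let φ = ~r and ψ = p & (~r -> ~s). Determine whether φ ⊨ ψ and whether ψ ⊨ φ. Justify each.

(→) This fails. Under s = F, r = F, p = F, the left side is true but the right side is false.

(←) This fails. Under s = F, r = T, p = T, the left side is false but the right side is true.

Neither direction holds.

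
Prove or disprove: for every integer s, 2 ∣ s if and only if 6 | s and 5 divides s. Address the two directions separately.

Only the reverse direction holds.

(⇒) This fails: take s = 2. Certainly 2 ∣ 2, but 6 ∤ 2.

(⇐) Suppose 6 ∣ s and 5 ∣ s. Any common multiple of 6 and 5 is a multiple of their lcm; here gcd(6, 5) = 1, so lcm(6, 5) = 6·5 = 30, so 30 ∣ s. Since 2 ∣ 30, it follows that 2 ∣ s.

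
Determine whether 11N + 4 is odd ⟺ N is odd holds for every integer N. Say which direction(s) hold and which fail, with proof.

[⇐] Suppose N is odd; write N = 2j + 1. Then 11N + 4 = 11·(2j + 1) + 4 = 2·11j + 15, which is odd.

[⇒] Suppose 11N + 4 is odd. Since 11 is odd, 11N and N have the same parity, so 11N + 4 ≡ N + 4 (mod 2). As 4 is even, 11N + 4 is odd exactly when N is odd. Thus N is odd.

Equivalent; both directions hold.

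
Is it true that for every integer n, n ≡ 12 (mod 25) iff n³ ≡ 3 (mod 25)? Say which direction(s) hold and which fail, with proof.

Both implications hold.

[⇒] Suppose n ≡ 12 (mod 25). Write n = 25j + 12. Then (25j + 12)³ = 15625j³ + 22500j² + 10800j + 1728 = 25(625j³ + 900j² + 432j + 69) + 3, so n³ ≡ 3 (mod 25).

[⇐] Conversely, suppose n³ ≡ 3 (mod 25). The only residue r in {0, …, 24} with r³ ≡ 3 (mod 25) is r = 12, so n ≡ 12 (mod 25).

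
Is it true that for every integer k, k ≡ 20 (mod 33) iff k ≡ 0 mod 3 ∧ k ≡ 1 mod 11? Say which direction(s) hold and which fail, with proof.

Neither implication holds.

(⟹) This fails: k = 20 gives 20 ≡ 20 (mod 33) but 20 ≡ 2 (mod 3), so the conjunction on the right does not hold.

(⟸) This fails: k = 12 satisfies both congruences on the right (12 ≡ 0 mod 3 and 12 ≡ 1 mod 11) yet 12 ≡ 12 (mod 33), not 20.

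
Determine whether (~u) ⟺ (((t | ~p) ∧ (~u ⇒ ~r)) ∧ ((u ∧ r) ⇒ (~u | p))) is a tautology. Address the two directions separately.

Neither direction holds.

Forward direction. This fails. Under r = T, t = F, u = F, p = F, the left side is true but the right side is false.

Converse. This fails. Under r = F, t = F, u = T, p = F, the left side is false but the right side is true.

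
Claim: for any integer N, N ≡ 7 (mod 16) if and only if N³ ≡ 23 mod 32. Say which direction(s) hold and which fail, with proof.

Forward direction. This fails: take N = 23. Then 23 ≡ 7 (mod 16), but 23³ = 12167 ≡ 7 (mod 32), not 23.

Converse. The residues r modulo 32 with r³ ≡ 23 (mod 32) are exactly {7}, and each is ≡ 7 (mod 16).

Not equivalent: only (⇐) holds.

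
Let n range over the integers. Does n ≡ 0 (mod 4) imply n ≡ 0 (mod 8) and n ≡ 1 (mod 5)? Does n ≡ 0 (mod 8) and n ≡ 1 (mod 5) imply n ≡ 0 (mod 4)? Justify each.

The forward direction fails; the converse holds.

(⇒) This fails: n = 0 gives 0 ≡ 0 (mod 4) but 0 ≡ 0 (mod 5), so the conjunction on the right does not hold.

(⇐) Conversely, if n ≡ 0 (mod 8) and n ≡ 1 (mod 5), then by the Chinese remainder theorem n ≡ 16 (mod 40). Since 16 ≡ 0 (mod 4) and 4 ∣ 40, we get n ≡ 0 (mod 4).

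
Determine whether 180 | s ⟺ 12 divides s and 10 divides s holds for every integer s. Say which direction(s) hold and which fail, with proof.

Not equivalent: only (⇒) holds.

(→) If 180 ∣ s, write s = 180q. Since 180 = 15·12, s = 12·(15q), so 12 ∣ s; and since 180 = 18·10, s = 10·(18q), so 10 ∣ s.

(←) This fails: take s = 60. Both 12 ∣ 60 and 10 ∣ 60, yet 60 is not a multiple of 180 (since 60 = 0·180 + 60), so 180 ∤ 60.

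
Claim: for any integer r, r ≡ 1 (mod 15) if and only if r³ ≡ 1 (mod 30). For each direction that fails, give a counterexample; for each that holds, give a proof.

(⇒) This fails: take r = 16. Then 16 ≡ 1 (mod 15), but 16³ = 4096 ≡ 16 (mod 30), not 1.

(⇐) Conversely, the residues r modulo 30 with r³ ≡ 1 (mod 30) are exactly {1}, and each is ≡ 1 (mod 15).

Only the reverse direction holds.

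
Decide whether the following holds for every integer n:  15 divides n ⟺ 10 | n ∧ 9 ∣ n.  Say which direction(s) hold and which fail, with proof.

(→) This fails: take n = 15. Certainly 15 ∣ 15, but 10 ∤ 15.

(←) Suppose 10 ∣ n and 9 ∣ n. Any common multiple of 10 and 9 is a multiple of their lcm; here gcd(10, 9) = 1, so lcm(10, 9) = 10·9 = 90, so 90 ∣ n. Since 15 ∣ 90, it follows that 15 ∣ n.

(⇒) fails; (⇐) holds.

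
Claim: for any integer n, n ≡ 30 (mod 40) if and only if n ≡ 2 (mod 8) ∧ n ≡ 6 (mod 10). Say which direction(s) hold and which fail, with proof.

Both directions fail.

(→) This fails: n = 30 gives 30 ≡ 30 (mod 40) but 30 ≡ 6 (mod 8), so the conjunction on the right does not hold.

(←) This fails: n = 26 satisfies both congruences on the right (26 ≡ 2 mod 8 and 26 ≡ 6 mod 10) yet 26 ≡ 26 (mod 40), not 30.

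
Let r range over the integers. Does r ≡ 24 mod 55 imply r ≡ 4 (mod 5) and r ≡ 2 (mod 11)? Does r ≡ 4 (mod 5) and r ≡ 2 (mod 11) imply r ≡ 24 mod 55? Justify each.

Both directions hold; the statement is true.

(⟸) If r ≡ 4 (mod 5) and r ≡ 2 (mod 11), then by the Chinese remainder theorem r ≡ 24 (mod 55). This is exactly r ≡ 24 (mod 55).

(⟹) Suppose r ≡ 24 (mod 55); write r = 55j + 24. Since 5 ∣ 55, reducing mod 5 gives r ≡ 24 ≡ 4 (mod 5); since 11 ∣ 55, reducing mod 11 gives r ≡ 24 ≡ 2 (mod 11).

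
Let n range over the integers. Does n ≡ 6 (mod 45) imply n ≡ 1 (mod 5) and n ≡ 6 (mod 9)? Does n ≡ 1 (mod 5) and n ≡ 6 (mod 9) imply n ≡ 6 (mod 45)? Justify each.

(⟹) Suppose n ≡ 6 (mod 45); write n = 45j + 6. Since 5 ∣ 45, reducing mod 5 gives n ≡ 6 ≡ 1 (mod 5); since 9 ∣ 45, reducing mod 9 gives n ≡ 6 (mod 9).

(⟸) Conversely, if n ≡ 1 (mod 5) and n ≡ 6 (mod 9), then by the Chinese remainder theorem n ≡ 6 (mod 45). This is exactly n ≡ 6 (mod 45).

The biconditional holds.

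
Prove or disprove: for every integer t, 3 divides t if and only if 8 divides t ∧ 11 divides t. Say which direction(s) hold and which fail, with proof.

Neither implication holds.

(→) This fails: take t = 3. Certainly 3 ∣ 3, but 8 ∤ 3.

(←) This fails: take t = 88. Both 8 ∣ 88 and 11 ∣ 88, yet 88 is not a multiple of 3 (since 88 = 29·3 + 1), so 3 ∤ 88.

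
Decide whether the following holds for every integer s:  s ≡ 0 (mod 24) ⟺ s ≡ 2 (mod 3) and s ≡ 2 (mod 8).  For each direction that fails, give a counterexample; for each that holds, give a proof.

Neither implication holds.

(⟹) This fails: s = 0 gives 0 ≡ 0 (mod 24) but 0 ≡ 0 (mod 3), so the conjunction on the right does not hold.

(⟸) This fails: s = 2 satisfies both congruences on the right (2 ≡ 2 mod 3 and 2 ≡ 2 mod 8) yet 2 ≡ 2 (mod 24), not 0.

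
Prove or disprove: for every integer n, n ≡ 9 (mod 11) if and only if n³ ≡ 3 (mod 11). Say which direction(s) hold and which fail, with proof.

Converse. For the converse, argue contrapositively. If n ≢ 9 (mod 11), then n is congruent to one of 0, 1, 2, 3, 4, 5, 6, 7, 8, 10 modulo 11, and these give n³ ≡ 0, 1, 8, 5, 9, 4, 7, 2, 6, 10 respectively — never 3.

Forward direction. Suppose n ≡ 9 (mod 11). Write n = 11j + 9. Then (11j + 9)³ = 1331j³ + 3267j² + 2673j + 729 = 11(121j³ + 297j² + 243j + 66) + 3, so n³ ≡ 3 (mod 11).

Both directions hold.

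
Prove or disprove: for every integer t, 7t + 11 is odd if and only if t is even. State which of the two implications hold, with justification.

Both directions hold.

(⇒) Suppose 7t + 11 is odd. Since 7 is odd, 7t and t have the same parity, so 7t + 11 ≡ t + 11 (mod 2). As 11 is odd, 7t + 11 is odd exactly when t is even. Thus t is even.

(⇐) Conversely, suppose t is even; write t = 2j. Then 7t + 11 = 7·(2j) + 11 = 2·7j + 11, which is odd.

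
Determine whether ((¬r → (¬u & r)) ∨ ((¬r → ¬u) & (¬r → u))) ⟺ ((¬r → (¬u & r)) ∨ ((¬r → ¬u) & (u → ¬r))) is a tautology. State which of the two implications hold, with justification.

[⇒] Assume the antecedent. If r is true, the consequent reduces to true regardless of the other variables. If r is false, the antecedent cannot hold. Either way the consequent holds.

[⇐] This fails. Under r = F, u = F, the left side is false but the right side is true.

Not equivalent: only (⇒) holds.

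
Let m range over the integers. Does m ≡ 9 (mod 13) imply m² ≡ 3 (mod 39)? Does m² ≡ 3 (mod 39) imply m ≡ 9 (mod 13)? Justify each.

Neither implication holds.

(⇒) This fails: take m = 22. Then 22 ≡ 9 (mod 13), but 22² = 484 ≡ 16 (mod 39), not 3.

(⇐) This fails: take m = 30. Then 30² = 900 ≡ 3 (mod 39), yet 30 ≡ 4 (mod 13), not 9.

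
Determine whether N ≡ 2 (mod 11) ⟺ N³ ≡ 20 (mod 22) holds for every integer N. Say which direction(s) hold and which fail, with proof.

Forward direction. This fails: take N = 2. Then 2 ≡ 2 (mod 11), but 2³ = 8 ≡ 8 (mod 22), not 20.

Converse. This fails: take N = 4. Then 4³ = 64 ≡ 20 (mod 22), yet 4 ≡ 4 (mod 11), not 2.

Neither implication holds.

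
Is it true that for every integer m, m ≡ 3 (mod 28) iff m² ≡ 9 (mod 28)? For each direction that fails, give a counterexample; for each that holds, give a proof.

(⇒) holds; (⇐) fails.

(→) Suppose m ≡ 3 (mod 28). Write m = 28j + 3. Then (28j + 3)² = 784j² + 168j + 9 = 28(28j² + 6j) + 9, so m² ≡ 9 (mod 28).

(←) This fails: take m = 11. Then 11² = 121 ≡ 9 (mod 28), yet 11 ≡ 11 (mod 28), not 3.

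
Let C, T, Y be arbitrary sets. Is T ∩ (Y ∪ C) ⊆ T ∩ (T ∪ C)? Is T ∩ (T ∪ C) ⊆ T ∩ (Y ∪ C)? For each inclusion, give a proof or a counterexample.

(⊇) This inclusion fails. Take C = ∅, T = {1}, Y = ∅; then 1 ∈ T ∩ (T ∪ C) but 1 ∉ T ∩ (Y ∪ C).

(⊆) Let x ∈ T ∩ (Y ∪ C). Then either x ∈ C ∩ T and x ∉ Y; or x ∈ T ∩ Y and x ∉ C; or x ∈ C ∩ T ∩ Y. In each case x ∈ T ∩ (T ∪ C), so T ∩ (Y ∪ C) ⊆ T ∩ (T ∪ C).

Only the forward inclusion holds.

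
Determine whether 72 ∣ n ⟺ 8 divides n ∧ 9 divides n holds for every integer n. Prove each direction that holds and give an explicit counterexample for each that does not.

Both directions hold.

(→) If 72 ∣ n, write n = 72q. Since 72 = 9·8, n = 8·(9q), so 8 ∣ n; and since 72 = 8·9, n = 9·(8q), so 9 ∣ n.

(←) Suppose 8 ∣ n and 9 ∣ n. Any common multiple of 8 and 9 is a multiple of their lcm; here gcd(8, 9) = 1, so lcm(8, 9) = 8·9 = 72, so 72 ∣ n.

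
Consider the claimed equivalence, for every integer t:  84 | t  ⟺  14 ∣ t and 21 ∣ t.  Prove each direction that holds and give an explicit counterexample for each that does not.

Not equivalent: only (⇒) holds.

(⟸) This fails: take t = 42. Both 14 ∣ 42 and 21 ∣ 42, yet 42 is not a multiple of 84 (since 42 = 0·84 + 42), so 84 ∤ 42.

(⟹) If 84 ∣ t, write t = 84q. Since 84 = 6·14, t = 14·(6q), so 14 ∣ t; and since 84 = 4·21, t = 21·(4q), so 21 ∣ t.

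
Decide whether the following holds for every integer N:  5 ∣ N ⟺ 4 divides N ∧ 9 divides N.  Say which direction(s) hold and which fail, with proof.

(⇒) This fails: take N = 5. Certainly 5 ∣ 5, but 4 ∤ 5.

(⇐) This fails: take N = 36. Both 4 ∣ 36 and 9 ∣ 36, yet 36 is not a multiple of 5 (since 36 = 7·5 + 1), so 5 ∤ 36.

Neither implication holds.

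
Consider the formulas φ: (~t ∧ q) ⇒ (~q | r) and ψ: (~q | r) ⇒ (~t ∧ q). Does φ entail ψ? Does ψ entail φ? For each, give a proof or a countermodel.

Neither direction holds.

Forward direction. This fails. Under r = F, t = F, q = F, the left side is true but the right side is false.

Converse. This fails. Under r = F, t = F, q = T, the left side is false but the right side is true.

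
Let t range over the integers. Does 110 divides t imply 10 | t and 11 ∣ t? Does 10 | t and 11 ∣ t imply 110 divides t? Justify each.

Both directions hold.

(⟹) If 110 ∣ t, write t = 110q. Since 110 = 11·10, t = 10·(11q), so 10 ∣ t; and since 110 = 10·11, t = 11·(10q), so 11 ∣ t.

(⟸) Suppose 10 ∣ t and 11 ∣ t. Any common multiple of 10 and 11 is a multiple of their lcm; here gcd(10, 11) = 1, so lcm(10, 11) = 10·11 = 110, so 110 ∣ t.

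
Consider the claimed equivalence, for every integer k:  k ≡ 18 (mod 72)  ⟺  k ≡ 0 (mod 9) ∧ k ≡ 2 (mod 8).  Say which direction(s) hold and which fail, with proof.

(⟹) Suppose k ≡ 18 (mod 72); write k = 72j + 18. Since 9 ∣ 72, reducing mod 9 gives k ≡ 18 ≡ 0 (mod 9); since 8 ∣ 72, reducing mod 8 gives k ≡ 18 ≡ 2 (mod 8).

(⟸) Conversely, if k ≡ 0 (mod 9) and k ≡ 2 (mod 8), then by the Chinese remainder theorem k ≡ 18 (mod 72). This is exactly k ≡ 18 (mod 72).

Both directions hold.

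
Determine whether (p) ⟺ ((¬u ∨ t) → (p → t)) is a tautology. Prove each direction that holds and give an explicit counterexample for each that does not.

Forward direction. This fails. Under u = F, p = T, t = F, the left side is true but the right side is false.

Converse. This fails. Under u = F, p = F, t = F, the left side is false but the right side is true.

Neither direction holds.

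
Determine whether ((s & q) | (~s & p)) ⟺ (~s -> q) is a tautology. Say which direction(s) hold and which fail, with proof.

(⇒) This fails. Under p = T, s = F, q = F, the left side is true but the right side is false.

(⇐) This fails. Under p = F, s = T, q = F, the left side is false but the right side is true.

(⇒) fails and (⇐) fails.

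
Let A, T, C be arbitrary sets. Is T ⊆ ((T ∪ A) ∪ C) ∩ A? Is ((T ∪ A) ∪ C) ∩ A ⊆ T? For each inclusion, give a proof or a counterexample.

Forward inclusion. This inclusion fails. Take A = ∅, T = {1}, C = ∅; then 1 ∈ T but 1 ∉ ((T ∪ A) ∪ C) ∩ A.

Reverse inclusion. This inclusion fails. Take A = {1}, T = ∅, C = ∅; then 1 ∈ ((T ∪ A) ∪ C) ∩ A but 1 ∉ T.

Both inclusions fail.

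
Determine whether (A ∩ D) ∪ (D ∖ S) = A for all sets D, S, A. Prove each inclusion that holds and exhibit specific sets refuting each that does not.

(⊆) fails and (⊇) fails.

Forward inclusion. This inclusion fails. Take D = {1}, S = ∅, A = ∅; then 1 ∈ (A ∩ D) ∪ (D ∖ S) but 1 ∉ A.

Reverse inclusion. This inclusion fails. Take D = ∅, S = ∅, A = {1}; then 1 ∈ A but 1 ∉ (A ∩ D) ∪ (D ∖ S).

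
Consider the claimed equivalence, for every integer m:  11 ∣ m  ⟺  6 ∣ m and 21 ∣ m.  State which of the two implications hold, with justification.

(→) This fails: take m = 11. Certainly 11 ∣ 11, but 6 ∤ 11.

(←) This fails: take m = 42. Both 6 ∣ 42 and 21 ∣ 42, yet 42 is not a multiple of 11 (since 42 = 3·11 + 9), so 11 ∤ 42.

Neither implication holds.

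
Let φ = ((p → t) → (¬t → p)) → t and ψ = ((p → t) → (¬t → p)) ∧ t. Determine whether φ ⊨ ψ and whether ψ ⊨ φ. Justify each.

The forward direction fails; the converse holds.

[⇒] This fails. Under p = F, t = F, the left side is true but the right side is false.

[⇐] Assume the antecedent. If p is true, the antecedent forces (p = T, t = T), and ((p → t) → (¬t → p)) → t holds there. If p is false, ((p → t) → (¬t → p)) → t reduces to true regardless of the other variables. Either way ((p → t) → (¬t → p)) → t holds.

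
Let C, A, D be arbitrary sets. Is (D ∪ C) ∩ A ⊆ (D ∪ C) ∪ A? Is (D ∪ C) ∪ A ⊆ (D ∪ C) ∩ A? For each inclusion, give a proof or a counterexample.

Only the forward inclusion holds.

(⊆) Let x ∈ (D ∪ C) ∩ A. Then either x ∈ C ∩ A and x ∉ D; or x ∈ A ∩ D and x ∉ C; or x ∈ C ∩ A ∩ D. In each case x ∈ (D ∪ C) ∪ A, so (D ∪ C) ∩ A ⊆ (D ∪ C) ∪ A.

(⊇) This inclusion fails. Take C = {1}, A = ∅, D = ∅; then 1 ∈ (D ∪ C) ∪ A but 1 ∉ (D ∪ C) ∩ A.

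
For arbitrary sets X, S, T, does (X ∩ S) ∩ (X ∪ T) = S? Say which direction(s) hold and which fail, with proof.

Only the forward inclusion holds.

(⟸) This inclusion fails. Take X = ∅, S = {1}, T = ∅; then 1 ∈ S but 1 ∉ (X ∩ S) ∩ (X ∪ T).

(⟹) Let x ∈ (X ∩ S) ∩ (X ∪ T). Then either x ∈ X ∩ S and x ∉ T; or x ∈ X ∩ S ∩ T. In each case x ∈ S, so (X ∩ S) ∩ (X ∪ T) ⊆ S.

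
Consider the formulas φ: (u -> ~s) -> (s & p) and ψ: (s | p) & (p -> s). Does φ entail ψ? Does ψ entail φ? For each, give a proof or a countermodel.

(←) This fails. Under p = F, s = T, u = F, the left side is false but the right side is true.

(→) Assume the antecedent. If p is true, the antecedent forces (p = T, s = T, u = F) or (p = T, s = T, u = T), and (s | p) & (p -> s) holds there. If p is false, the antecedent forces (p = F, s = T, u = T), and (s | p) & (p -> s) holds there. Either way (s | p) & (p -> s) holds.

Only the forward direction holds.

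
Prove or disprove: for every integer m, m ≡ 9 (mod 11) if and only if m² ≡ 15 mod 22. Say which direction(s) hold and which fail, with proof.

Neither implication holds.

Forward direction. This fails: take m = 20. Then 20 ≡ 9 (mod 11), but 20² = 400 ≡ 4 (mod 22), not 15.

Converse. This fails: take m = 13. Then 13² = 169 ≡ 15 (mod 22), yet 13 ≡ 2 (mod 11), not 9.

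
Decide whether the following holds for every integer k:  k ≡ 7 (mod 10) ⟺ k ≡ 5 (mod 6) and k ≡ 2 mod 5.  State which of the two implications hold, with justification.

Not equivalent: only (⇐) holds.

Forward direction. This fails: k = 27 gives 27 ≡ 7 (mod 10) but 27 ≡ 3 (mod 6), so the conjunction on the right does not hold.

Converse. If k ≡ 5 (mod 6) and k ≡ 2 (mod 5), then by the Chinese remainder theorem k ≡ 17 (mod 30). Since 17 ≡ 7 (mod 10) and 10 ∣ 30, we get k ≡ 7 (mod 10).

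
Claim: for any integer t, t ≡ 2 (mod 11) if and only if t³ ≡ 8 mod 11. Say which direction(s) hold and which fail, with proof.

Both directions hold; the statement is true.

(⟹) Suppose t ≡ 2 (mod 11). Write t = 11j + 2. Then (11j + 2)³ = 1331j³ + 726j² + 132j + 8 = 11(121j³ + 66j² + 12j) + 8, so t³ ≡ 8 (mod 11).

(⟸) For the converse, argue contrapositively. If t ≢ 2 (mod 11), then t is congruent to one of 0, 1, 3, 4, 5, 6, 7, 8, 9, 10 modulo 11, and these give t³ ≡ 0, 1, 5, 9, 4, 7, 2, 6, 3, 10 respectively — never 8.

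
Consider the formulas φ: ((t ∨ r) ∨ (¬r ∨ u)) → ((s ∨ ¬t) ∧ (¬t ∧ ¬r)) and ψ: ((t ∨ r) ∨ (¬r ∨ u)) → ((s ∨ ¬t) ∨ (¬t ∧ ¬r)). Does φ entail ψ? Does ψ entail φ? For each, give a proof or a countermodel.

The forward direction holds; the converse fails.

[⇒] Assume the antecedent. If t is true, the antecedent cannot hold. If t is false, the consequent reduces to true regardless of the other variables. Either way the consequent holds.

[⇐] This fails. Under t = F, r = T, s = F, u = F, the left side is false but the right side is true.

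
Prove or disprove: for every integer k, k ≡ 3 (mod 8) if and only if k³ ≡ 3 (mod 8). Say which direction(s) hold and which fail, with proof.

The biconditional holds.

(⟹) Suppose k ≡ 3 (mod 8). Write k = 8j + 3. Then (8j + 3)³ = 512j³ + 576j² + 216j + 27 = 8(64j³ + 72j² + 27j + 3) + 3, so k³ ≡ 3 (mod 8).

(⟸) For the converse, argue contrapositively. If k ≢ 3 (mod 8), then k is congruent to one of 0, 1, 2, 4, 5, 6, 7 modulo 8, and these give k³ ≡ 0, 1, 0, 0, 5, 0, 7 respectively — never 3.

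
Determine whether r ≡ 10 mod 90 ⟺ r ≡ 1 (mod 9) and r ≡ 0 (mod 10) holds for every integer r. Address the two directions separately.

[⇐] If r ≡ 1 (mod 9) and r ≡ 0 (mod 10), then by the Chinese remainder theorem r ≡ 10 (mod 90). This is exactly r ≡ 10 (mod 90).

[⇒] Suppose r ≡ 10 (mod 90); write r = 90j + 10. Since 9 ∣ 90, reducing mod 9 gives r ≡ 10 ≡ 1 (mod 9); since 10 ∣ 90, reducing mod 10 gives r ≡ 10 ≡ 0 (mod 10).

Both directions hold; the statement is true.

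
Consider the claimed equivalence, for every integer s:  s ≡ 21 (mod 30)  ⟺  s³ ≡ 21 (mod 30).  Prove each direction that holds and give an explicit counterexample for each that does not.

Both implications hold.

(→) Suppose s ≡ 21 (mod 30). Write s = 30j + 21. Then (30j + 21)³ = 27000j³ + 56700j² + 39690j + 9261 = 30(900j³ + 1890j² + 1323j + 308) + 21, so s³ ≡ 21 (mod 30).

(←) Conversely, suppose s³ ≡ 21 (mod 30). The only residue r in {0, …, 29} with r³ ≡ 21 (mod 30) is r = 21, so s ≡ 21 (mod 30).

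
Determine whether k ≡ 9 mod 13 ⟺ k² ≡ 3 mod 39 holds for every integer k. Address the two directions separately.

Neither implication holds.

Forward direction. This fails: take k = 22. Then 22 ≡ 9 (mod 13), but 22² = 484 ≡ 16 (mod 39), not 3.

Converse. This fails: take k = 30. Then 30² = 900 ≡ 3 (mod 39), yet 30 ≡ 4 (mod 13), not 9.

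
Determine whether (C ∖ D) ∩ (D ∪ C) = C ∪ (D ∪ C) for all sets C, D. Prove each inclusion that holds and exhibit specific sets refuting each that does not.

Only the forward inclusion holds.

(⟹) Let x ∈ (C ∖ D) ∩ (D ∪ C). Then x ∈ C and x ∉ D, from which x ∈ C ∪ (D ∪ C).

(⟸) This inclusion fails. Take C = ∅, D = {1}; then 1 ∈ C ∪ (D ∪ C) but 1 ∉ (C ∖ D) ∩ (D ∪ C).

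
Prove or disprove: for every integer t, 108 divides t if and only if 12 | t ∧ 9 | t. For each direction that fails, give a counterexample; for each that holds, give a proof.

Forward direction. If 108 ∣ t, write t = 108q. Since 108 = 9·12, t = 12·(9q), so 12 ∣ t; and since 108 = 12·9, t = 9·(12q), so 9 ∣ t.

Converse. This fails: take t = 36. Both 12 ∣ 36 and 9 ∣ 36, yet 36 is not a multiple of 108 (since 36 = 0·108 + 36), so 108 ∤ 36.

Only the forward implication holds.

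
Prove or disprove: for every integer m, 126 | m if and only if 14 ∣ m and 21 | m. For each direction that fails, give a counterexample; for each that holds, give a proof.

The forward direction holds; the converse fails.

(⇒) If 126 ∣ m, write m = 126q. Since 126 = 9·14, m = 14·(9q), so 14 ∣ m; and since 126 = 6·21, m = 21·(6q), so 21 ∣ m.

(⇐) This fails: take m = 42. Both 14 ∣ 42 and 21 ∣ 42, yet 42 is not a multiple of 126 (since 42 = 0·126 + 42), so 126 ∤ 42.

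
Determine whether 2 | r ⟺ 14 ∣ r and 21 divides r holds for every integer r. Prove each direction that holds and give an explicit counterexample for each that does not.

Not equivalent: only (⇐) holds.

Forward direction. This fails: take r = 2. Certainly 2 ∣ 2, but 14 ∤ 2.

Converse. Suppose 14 ∣ r and 21 ∣ r. Any common multiple of 14 and 21 is a multiple of their lcm; here lcm(14, 21) = 14·21/gcd(14, 21) = 294/7 = 42, so 42 ∣ r. Since 2 ∣ 42, it follows that 2 ∣ r.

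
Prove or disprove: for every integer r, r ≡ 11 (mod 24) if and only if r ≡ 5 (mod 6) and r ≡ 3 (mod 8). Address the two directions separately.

[⇒] Suppose r ≡ 11 (mod 24); write r = 24j + 11. Since 6 ∣ 24, reducing mod 6 gives r ≡ 11 ≡ 5 (mod 6); since 8 ∣ 24, reducing mod 8 gives r ≡ 11 ≡ 3 (mod 8).

[⇐] Conversely, if r ≡ 5 (mod 6) and r ≡ 3 (mod 8), then by the Chinese remainder theorem r ≡ 11 (mod 24). This is exactly r ≡ 11 (mod 24).

Both directions hold.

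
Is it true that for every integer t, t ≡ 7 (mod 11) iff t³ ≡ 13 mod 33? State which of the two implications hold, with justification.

Forward direction. This fails: take t = 18. Then 18 ≡ 7 (mod 11), but 18³ = 5832 ≡ 24 (mod 33), not 13.

Converse. The residues r modulo 33 with r³ ≡ 13 (mod 33) are exactly {7}, and each is ≡ 7 (mod 11).

The forward direction fails; the converse holds.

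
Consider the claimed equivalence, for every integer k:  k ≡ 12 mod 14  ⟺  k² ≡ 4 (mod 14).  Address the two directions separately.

[⇒] Suppose k ≡ 12 mod 14. Write k = 14j + 12. Then (14j + 12)² = 196j² + 336j + 144 = 14(14j² + 24j + 10) + 4, so k² ≡ 4 (mod 14).

[⇐] This fails: take k = 2. Then 2² = 4 ≡ 4 (mod 14), yet 2 ≡ 2 (mod 14), not 12.

The forward direction holds; the converse fails.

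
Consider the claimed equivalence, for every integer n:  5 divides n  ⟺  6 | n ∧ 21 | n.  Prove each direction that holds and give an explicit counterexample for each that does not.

(→) This fails: take n = 5. Certainly 5 ∣ 5, but 6 ∤ 5.

(←) This fails: take n = 42. Both 6 ∣ 42 and 21 ∣ 42, yet 42 is not a multiple of 5 (since 42 = 8·5 + 2), so 5 ∤ 42.

Neither direction holds.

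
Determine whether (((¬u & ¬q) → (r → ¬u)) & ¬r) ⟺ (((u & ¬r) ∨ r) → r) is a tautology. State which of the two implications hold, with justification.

Both directions fail.

(⇒) This fails. Under q = F, r = F, u = T, the left side is true but the right side is false.

(⇐) This fails. Under q = F, r = T, u = F, the left side is false but the right side is true.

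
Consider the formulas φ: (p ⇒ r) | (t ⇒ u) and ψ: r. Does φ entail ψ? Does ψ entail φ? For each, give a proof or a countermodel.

(⇒) This fails. Under p = F, u = F, t = F, r = F, the left side is true but the right side is false.

(⇐) Assume the antecedent. If r is true, (p ⇒ r) | (t ⇒ u) reduces to true regardless of the other variables. If r is false, the antecedent cannot hold. Either way (p ⇒ r) | (t ⇒ u) holds.

The forward direction fails; the converse holds.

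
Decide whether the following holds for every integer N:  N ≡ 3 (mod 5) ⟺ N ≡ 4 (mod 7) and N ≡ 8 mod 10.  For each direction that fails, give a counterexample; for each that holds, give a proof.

Only the reverse direction holds.

(→) This fails: N = 33 gives 33 ≡ 3 (mod 5) but 33 ≡ 5 (mod 7), so the conjunction on the right does not hold.

(←) Conversely, if N ≡ 4 (mod 7) and N ≡ 8 (mod 10), then by the Chinese remainder theorem N ≡ 18 (mod 70). Since 18 ≡ 3 (mod 5) and 5 ∣ 70, we get N ≡ 3 (mod 5).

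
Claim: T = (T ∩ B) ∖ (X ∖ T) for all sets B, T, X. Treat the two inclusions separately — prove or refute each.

(⟹) This inclusion fails. Take B = ∅, T = {1}, X = ∅; then 1 ∈ T but 1 ∉ (T ∩ B) ∖ (X ∖ T).

(⟸) Let x ∈ (T ∩ B) ∖ (X ∖ T). Then either x ∈ B ∩ T and x ∉ X; or x ∈ B ∩ T ∩ X. In each case x ∈ T, so (T ∩ B) ∖ (X ∖ T) ⊆ T.

The sets are not equal: only the reverse inclusion holds.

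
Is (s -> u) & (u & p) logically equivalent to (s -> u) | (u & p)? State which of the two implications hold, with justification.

[⇒] Assume the antecedent. If s is true, the antecedent forces (s = T, u = T, p = T), and (s -> u) | (u & p) holds there. If s is false, (s -> u) | (u & p) reduces to true regardless of the other variables. Either way (s -> u) | (u & p) holds.

[⇐] This fails. Under s = F, u = F, p = F, the left side is false but the right side is true.

(⇒) holds; (⇐) fails.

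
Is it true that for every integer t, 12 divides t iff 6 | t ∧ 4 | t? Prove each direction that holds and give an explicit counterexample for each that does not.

Both implications hold.

(→) If 12 ∣ t, write t = 12q. Since 12 = 2·6, t = 6·(2q), so 6 ∣ t; and since 12 = 3·4, t = 4·(3q), so 4 ∣ t.

(←) Suppose 6 ∣ t and 4 ∣ t. Any common multiple of 6 and 4 is a multiple of their lcm; here lcm(6, 4) = 6·4/gcd(6, 4) = 24/2 = 12, so 12 ∣ t.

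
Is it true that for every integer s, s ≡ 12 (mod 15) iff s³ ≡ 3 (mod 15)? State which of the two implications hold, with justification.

(→) Suppose s ≡ 12 (mod 15). Write s = 15j + 12. Then (15j + 12)³ = 3375j³ + 8100j² + 6480j + 1728 = 15(225j³ + 540j² + 432j + 115) + 3, so s³ ≡ 3 (mod 15).

(←) Conversely, suppose s³ ≡ 3 (mod 15). The only residue r in {0, …, 14} with r³ ≡ 3 (mod 15) is r = 12, so s ≡ 12 (mod 15).

Equivalent; both directions hold.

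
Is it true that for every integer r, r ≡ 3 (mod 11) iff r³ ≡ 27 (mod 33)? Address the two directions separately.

Only the reverse direction holds.

[⇒] This fails: take r = 14. Then 14 ≡ 3 (mod 11), but 14³ = 2744 ≡ 5 (mod 33), not 27.

[⇐] Conversely, the residues r modulo 33 with r³ ≡ 27 (mod 33) are exactly {3}, and each is ≡ 3 (mod 11).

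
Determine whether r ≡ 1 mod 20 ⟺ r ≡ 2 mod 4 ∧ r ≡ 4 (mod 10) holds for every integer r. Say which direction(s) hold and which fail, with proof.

Neither direction holds.

(⟹) This fails: r = 1 gives 1 ≡ 1 (mod 20) but 1 ≡ 1 (mod 4), so the conjunction on the right does not hold.

(⟸) This fails: r = 14 satisfies both congruences on the right (14 ≡ 2 mod 4 and 14 ≡ 4 mod 10) yet 14 ≡ 14 (mod 20), not 1.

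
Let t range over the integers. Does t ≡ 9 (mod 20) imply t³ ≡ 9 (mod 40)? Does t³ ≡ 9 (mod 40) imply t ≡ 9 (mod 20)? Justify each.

(⟹) This fails: take t = 29. Then 29 ≡ 9 (mod 20), but 29³ = 24389 ≡ 29 (mod 40), not 9.

(⟸) Conversely, the residues r modulo 40 with r³ ≡ 9 (mod 40) are exactly {9}, and each is ≡ 9 (mod 20).

Only the reverse direction holds.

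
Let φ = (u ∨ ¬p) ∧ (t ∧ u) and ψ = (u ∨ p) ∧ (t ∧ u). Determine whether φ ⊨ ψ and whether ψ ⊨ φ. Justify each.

(⟹) Assume the antecedent. If t is true, the antecedent forces (t = T, u = T, p = F) or (t = T, u = T, p = T), and (u ∨ p) ∧ (t ∧ u) holds there. If t is false, the antecedent cannot hold. Either way (u ∨ p) ∧ (t ∧ u) holds.

(⟸) Assume the antecedent. If t is true, the antecedent forces (t = T, u = T, p = F) or (t = T, u = T, p = T), and (u ∨ ¬p) ∧ (t ∧ u) holds there. If t is false, the antecedent cannot hold. Either way (u ∨ ¬p) ∧ (t ∧ u) holds.

Equivalent; both directions hold.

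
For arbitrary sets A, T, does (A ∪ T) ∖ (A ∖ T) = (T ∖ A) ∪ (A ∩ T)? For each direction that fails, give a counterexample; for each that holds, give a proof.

The two sets are equal.

(⊆) Let x ∈ (A ∪ T) ∖ (A ∖ T). Then either x ∈ T and x ∉ A; or x ∈ A ∩ T. In each case x ∈ (T ∖ A) ∪ (A ∩ T), so (A ∪ T) ∖ (A ∖ T) ⊆ (T ∖ A) ∪ (A ∩ T).

(⊇) Let x ∈ (T ∖ A) ∪ (A ∩ T). Then either x ∈ T and x ∉ A; or x ∈ A ∩ T. In each case x ∈ (A ∪ T) ∖ (A ∖ T), so (T ∖ A) ∪ (A ∩ T) ⊆ (A ∪ T) ∖ (A ∖ T).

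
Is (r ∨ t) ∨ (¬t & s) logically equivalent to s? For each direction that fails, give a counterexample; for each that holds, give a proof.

Forward direction. This fails. Under t = T, s = F, r = F, the left side is true but the right side is false.

Converse. Assume the antecedent. If t is true, (r ∨ t) ∨ (¬t & s) reduces to true regardless of the other variables. If t is false, the antecedent forces (t = F, s = T, r = F) or (t = F, s = T, r = T), and (r ∨ t) ∨ (¬t & s) holds there. Either way (r ∨ t) ∨ (¬t & s) holds.

(⇒) fails; (⇐) holds.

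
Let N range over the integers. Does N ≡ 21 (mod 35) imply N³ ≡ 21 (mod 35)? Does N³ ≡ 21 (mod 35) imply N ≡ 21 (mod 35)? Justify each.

[⇒] Suppose N ≡ 21 (mod 35). Write N = 35j + 21. Then (35j + 21)³ = 42875j³ + 77175j² + 46305j + 9261 = 35(1225j³ + 2205j² + 1323j + 264) + 21, so N³ ≡ 21 (mod 35).

[⇐] Conversely, suppose N³ ≡ 21 (mod 35). The only residue r in {0, …, 34} with r³ ≡ 21 (mod 35) is r = 21, so N ≡ 21 (mod 35).

Both directions hold.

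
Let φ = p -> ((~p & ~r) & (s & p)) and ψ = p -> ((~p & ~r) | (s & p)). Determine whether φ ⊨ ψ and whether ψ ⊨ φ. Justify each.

Only the forward implication holds.

[⇒] Assume the antecedent. If r is true, the antecedent forces (r = T, p = F, s = F) or (r = T, p = F, s = T), and p -> ((~p & ~r) | (s & p)) holds there. If r is false, the antecedent forces (r = F, p = F, s = F) or (r = F, p = F, s = T), and p -> ((~p & ~r) | (s & p)) holds there. Either way p -> ((~p & ~r) | (s & p)) holds.

[⇐] This fails. Under r = F, p = T, s = T, the left side is false but the right side is true.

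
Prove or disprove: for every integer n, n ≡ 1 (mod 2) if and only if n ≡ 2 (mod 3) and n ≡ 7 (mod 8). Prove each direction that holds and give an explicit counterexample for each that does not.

[⇒] This fails: n = 1 gives 1 ≡ 1 (mod 2) but 1 ≡ 1 (mod 3), so the conjunction on the right does not hold.

[⇐] Conversely, if n ≡ 2 (mod 3) and n ≡ 7 (mod 8), then by the Chinese remainder theorem n ≡ 23 (mod 24). Since 23 ≡ 1 (mod 2) and 2 ∣ 24, we get n ≡ 1 (mod 2).

The forward direction fails; the converse holds.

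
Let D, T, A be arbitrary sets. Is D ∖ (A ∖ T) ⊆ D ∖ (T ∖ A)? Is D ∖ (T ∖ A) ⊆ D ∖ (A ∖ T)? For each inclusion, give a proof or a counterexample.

(⟹) This inclusion fails. Take D = {1}, T = {1}, A = ∅; then 1 ∈ D ∖ (A ∖ T) but 1 ∉ D ∖ (T ∖ A).

(⟸) This inclusion fails. Take D = {1}, T = ∅, A = {1}; then 1 ∈ D ∖ (T ∖ A) but 1 ∉ D ∖ (A ∖ T).

(⊆) fails and (⊇) fails.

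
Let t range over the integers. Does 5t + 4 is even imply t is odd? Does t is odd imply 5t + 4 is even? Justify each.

[⇒] This fails: t = 6 gives 5t + 4 = 34, which is even, but 6 is even, not odd.

[⇐] This also fails: t = 3 is odd, but 5t + 4 = 19 is odd, not even.

Both directions fail.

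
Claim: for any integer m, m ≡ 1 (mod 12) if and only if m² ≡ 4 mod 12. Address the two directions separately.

(⇒) fails and (⇐) fails.

Forward direction. This fails: take m = 1. Then 1 ≡ 1 (mod 12), but 1² = 1 ≡ 1 (mod 12), not 4.

Converse. This fails: take m = 2. Then 2² = 4 ≡ 4 (mod 12), yet 2 ≡ 2 (mod 12), not 1.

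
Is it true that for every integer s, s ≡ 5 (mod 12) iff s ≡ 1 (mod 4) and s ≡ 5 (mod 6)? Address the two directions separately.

Equivalent; both directions hold.

Forward direction. Suppose s ≡ 5 (mod 12); write s = 12j + 5. Since 4 ∣ 12, reducing mod 4 gives s ≡ 5 ≡ 1 (mod 4); since 6 ∣ 12, reducing mod 6 gives s ≡ 5 (mod 6).

Converse. If s ≡ 1 (mod 4) and s ≡ 5 (mod 6), then by the Chinese remainder theorem s ≡ 5 (mod 12). This is exactly s ≡ 5 (mod 12).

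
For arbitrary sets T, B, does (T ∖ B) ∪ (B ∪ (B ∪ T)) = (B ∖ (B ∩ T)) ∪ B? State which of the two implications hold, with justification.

The sets are not equal: only the reverse inclusion holds.

(⟸) Let x ∈ (B ∖ (B ∩ T)) ∪ B. Then either x ∈ B and x ∉ T; or x ∈ T ∩ B. In each case x ∈ (T ∖ B) ∪ (B ∪ (B ∪ T)), so (B ∖ (B ∩ T)) ∪ B ⊆ (T ∖ B) ∪ (B ∪ (B ∪ T)).

(⟹) This inclusion fails. Take T = {1}, B = ∅; then 1 ∈ (T ∖ B) ∪ (B ∪ (B ∪ T)) but 1 ∉ (B ∖ (B ∩ T)) ∪ B.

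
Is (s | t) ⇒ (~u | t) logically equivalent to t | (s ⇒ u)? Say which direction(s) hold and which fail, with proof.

Neither direction holds.

(→) This fails. Under s = T, t = F, u = F, the left side is true but the right side is false.

(←) This fails. Under s = T, t = F, u = T, the left side is false but the right side is true.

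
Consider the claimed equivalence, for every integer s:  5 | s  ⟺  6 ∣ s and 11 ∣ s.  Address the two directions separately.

Both directions fail.

[⇒] This fails: take s = 5. Certainly 5 ∣ 5, but 6 ∤ 5.

[⇐] This fails: take s = 66. Both 6 ∣ 66 and 11 ∣ 66, yet 66 is not a multiple of 5 (since 66 = 13·5 + 1), so 5 ∤ 66.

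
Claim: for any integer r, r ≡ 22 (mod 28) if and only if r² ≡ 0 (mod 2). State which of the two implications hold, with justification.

Forward direction. Suppose r ≡ 22 (mod 28). Then r² ≡ 22² = 484 (mod 28), and since 2 ∣ 28, also r² ≡ 0 (mod 2).

Converse. This fails: take r = 0. Then 0² = 0 ≡ 0 (mod 2), yet 0 ≡ 0 (mod 28), not 22.

(⇒) holds; (⇐) fails.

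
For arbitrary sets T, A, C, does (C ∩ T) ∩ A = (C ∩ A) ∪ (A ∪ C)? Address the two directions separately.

(⊆) holds; (⊇) fails.

Forward inclusion. Let x ∈ (C ∩ T) ∩ A. Then x ∈ T ∩ A ∩ C, from which x ∈ (C ∩ A) ∪ (A ∪ C).

Reverse inclusion. This inclusion fails. Take T = ∅, A = {1}, C = ∅; then 1 ∈ (C ∩ A) ∪ (A ∪ C) but 1 ∉ (C ∩ T) ∩ A.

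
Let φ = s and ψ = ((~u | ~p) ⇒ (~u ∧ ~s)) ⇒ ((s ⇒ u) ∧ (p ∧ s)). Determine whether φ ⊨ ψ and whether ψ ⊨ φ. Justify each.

(→) Assume the antecedent. If p is true, the antecedent forces (p = T, s = T, u = F) or (p = T, s = T, u = T), and the consequent holds there. If p is false, the antecedent forces (p = F, s = T, u = F) or (p = F, s = T, u = T), and the consequent holds there. Either way the consequent holds.

(←) This fails. Under p = F, s = F, u = T, the left side is false but the right side is true.

Not equivalent: only (⇒) holds.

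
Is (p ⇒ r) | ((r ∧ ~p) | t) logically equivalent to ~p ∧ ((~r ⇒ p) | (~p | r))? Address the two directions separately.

Only the converse holds.

(⟹) This fails. Under p = T, t = T, r = F, the left side is true but the right side is false.

(⟸) Assume the antecedent. If p is true, the antecedent cannot hold. If p is false, (p ⇒ r) | ((r ∧ ~p) | t) reduces to true regardless of the other variables. Either way (p ⇒ r) | ((r ∧ ~p) | t) holds.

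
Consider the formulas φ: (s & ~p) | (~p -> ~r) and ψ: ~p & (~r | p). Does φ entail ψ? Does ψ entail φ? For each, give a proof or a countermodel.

[⇒] This fails. Under r = T, s = T, p = F, the left side is true but the right side is false.

[⇐] Assume the antecedent. If r is true, the antecedent cannot hold. If r is false, (s & ~p) | (~p -> ~r) reduces to true regardless of the other variables. Either way (s & ~p) | (~p -> ~r) holds.

Not equivalent: only (⇐) holds.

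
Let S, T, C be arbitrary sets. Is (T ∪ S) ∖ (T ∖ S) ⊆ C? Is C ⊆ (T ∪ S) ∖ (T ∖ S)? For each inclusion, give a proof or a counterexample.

(⊆) fails and (⊇) fails.

(⟹) This inclusion fails. Take S = {1}, T = ∅, C = ∅; then 1 ∈ (T ∪ S) ∖ (T ∖ S) but 1 ∉ C.

(⟸) This inclusion fails. Take S = ∅, T = ∅, C = {1}; then 1 ∈ C but 1 ∉ (T ∪ S) ∖ (T ∖ S).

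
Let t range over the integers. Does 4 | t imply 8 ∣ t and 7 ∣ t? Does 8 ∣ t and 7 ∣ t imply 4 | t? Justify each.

[⇒] This fails: take t = 4. Certainly 4 ∣ 4, but 8 ∤ 4.

[⇐] Suppose 8 ∣ t and 7 ∣ t. Any common multiple of 8 and 7 is a multiple of their lcm; here gcd(8, 7) = 1, so lcm(8, 7) = 8·7 = 56, so 56 ∣ t. Since 4 ∣ 56, it follows that 4 ∣ t.

The forward direction fails; the converse holds.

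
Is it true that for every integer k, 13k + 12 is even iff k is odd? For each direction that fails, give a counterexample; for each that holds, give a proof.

[⇒] This fails: k = 2 gives 13k + 12 = 38, which is even, but 2 is even, not odd.

[⇐] This also fails: k = 1 is odd, but 13k + 12 = 25 is odd, not even.

(⇒) fails and (⇐) fails.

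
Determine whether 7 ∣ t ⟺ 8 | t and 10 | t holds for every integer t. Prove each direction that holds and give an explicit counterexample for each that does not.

Both directions fail.

[⇒] This fails: take t = 7. Certainly 7 ∣ 7, but 8 ∤ 7.

[⇐] This fails: take t = 40. Both 8 ∣ 40 and 10 ∣ 40, yet 40 is not a multiple of 7 (since 40 = 5·7 + 5), so 7 ∤ 40.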